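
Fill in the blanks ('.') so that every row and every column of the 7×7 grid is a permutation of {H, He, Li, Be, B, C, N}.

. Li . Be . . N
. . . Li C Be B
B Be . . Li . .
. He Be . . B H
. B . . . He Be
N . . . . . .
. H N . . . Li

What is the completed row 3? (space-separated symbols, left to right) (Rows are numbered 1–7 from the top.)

B Be H He Li N C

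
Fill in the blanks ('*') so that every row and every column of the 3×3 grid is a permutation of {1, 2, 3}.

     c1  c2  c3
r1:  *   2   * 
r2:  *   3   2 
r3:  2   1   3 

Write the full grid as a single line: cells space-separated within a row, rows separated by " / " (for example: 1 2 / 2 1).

row 1 has {2}; column 3 has {2,3} — only 1 is left for (r1,c3).
row 2 has {2,3}; column 1 has {2} — only 1 is left for (r2,c1).
row 1 has {1,2}; column 1 has {1,2} — only 3 is left for (r1,c1).

3 2 1 / 1 3 2 / 2 1 3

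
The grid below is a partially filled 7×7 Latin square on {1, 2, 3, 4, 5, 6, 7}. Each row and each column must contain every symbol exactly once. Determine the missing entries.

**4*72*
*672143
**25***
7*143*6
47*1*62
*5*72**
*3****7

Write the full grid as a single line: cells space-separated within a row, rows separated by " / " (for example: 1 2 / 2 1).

(r1,c2) = 1
(r1,c7) = 5
(r2,c1) = 5
(r3,c2) = 4
(r3,c5) = 6
(r3,c7) = 1
(r4,c2) = 2
(r4,c6) = 5
(r5,c5) = 5
(r6,c7) = 4
(r7,c4) = 6
(r7,c5) = 4
(r7,c6) = 1
(r1,c4) = 3
(r3,c1) = 3
(r3,c6) = 7
(r5,c3) = 3
(r6,c3) = 6
(r6,c6) = 3
(r7,c1) = 2
(r7,c3) = 5
(r1,c1) = 6
(r6,c1) = 1

6 1 4 3 7 2 5 / 5 6 7 2 1 4 3 / 3 4 2 5 6 7 1 / 7 2 1 4 3 5 6 / 4 7 3 1 5 6 2 / 1 5 6 7 2 3 4 / 2 3 5 6 4 1 7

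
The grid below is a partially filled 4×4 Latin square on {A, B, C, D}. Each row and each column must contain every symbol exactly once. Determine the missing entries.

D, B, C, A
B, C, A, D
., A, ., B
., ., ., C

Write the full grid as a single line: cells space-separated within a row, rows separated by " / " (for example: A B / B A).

D B C A / B C A D / C A D B / A D B C

Cell (r3,c1): row 3 has {A,B}; column 1 has {B,D} → C.
Cell (r3,c3): row 3 has {A,B,C}; column 3 has {A,C} → D.
Cell (r4,c1): row 4 has {C}; column 1 has {B,C,D} → A.
Cell (r4,c2): row 4 has {A,C}; column 2 has {A,B,C} → D.
Cell (r4,c3): row 4 has {A,C,D}; column 3 has {A,C,D} → B.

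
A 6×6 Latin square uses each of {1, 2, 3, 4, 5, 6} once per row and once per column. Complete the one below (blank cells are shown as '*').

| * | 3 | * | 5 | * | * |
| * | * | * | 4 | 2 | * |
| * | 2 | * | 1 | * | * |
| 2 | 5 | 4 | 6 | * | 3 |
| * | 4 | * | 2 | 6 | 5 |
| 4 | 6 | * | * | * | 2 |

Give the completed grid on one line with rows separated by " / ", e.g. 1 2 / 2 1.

row 2 has {2,4}; column 2 has {2,3,4,5,6} — only 1 is left for (r2,c2).
row 2 has {1,2,4}; column 6 has {2,3,5} — only 6 is left for (r2,c6).
row 3 has {1,2}; column 6 has {2,3,5,6} — only 4 is left for (r3,c6).
row 4 has {2,3,4,5,6}; column 5 has {2,6} — only 1 is left for (r4,c5).
row 6 has {2,4,6}; column 4 has {1,2,4,5,6} — only 3 is left for (r6,c4).
row 6 has {2,3,4,6}; column 5 has {1,2,6} — only 5 is left for (r6,c5).
row 1 has {3,5}; column 5 has {1,2,5,6} — only 4 is left for (r1,c5).
row 1 has {3,4,5}; column 6 has {2,3,4,5,6} — only 1 is left for (r1,c6).
row 3 has {1,2,4}; column 5 has {1,2,4,5,6} — only 3 is left for (r3,c5).
row 6 has {2,3,4,5,6}; column 3 has {4} — only 1 is left for (r6,c3).
row 1 has {1,3,4,5}; column 1 has {2,4} — only 6 is left for (r1,c1).
row 1 has {1,3,4,5,6}; column 3 has {1,4} — only 2 is left for (r1,c3).
row 3 has {1,2,3,4}; column 1 has {2,4,6} — only 5 is left for (r3,c1).
row 3 has {1,2,3,4,5}; column 3 has {1,2,4} — only 6 is left for (r3,c3).
row 5 has {2,4,5,6}; column 3 has {1,2,4,6} — only 3 is left for (r5,c3).
row 2 has {1,2,4,6}; column 1 has {2,4,5,6} — only 3 is left for (r2,c1).
row 2 has {1,2,3,4,6}; column 3 has {1,2,3,4,6} — only 5 is left for (r2,c3).
row 5 has {2,3,4,5,6}; column 1 has {2,3,4,5,6} — only 1 is left for (r5,c1).

6 3 2 5 4 1 / 3 1 5 4 2 6 / 5 2 6 1 3 4 / 2 5 4 6 1 3 / 1 4 3 2 6 5 / 4 6 1 3 5 2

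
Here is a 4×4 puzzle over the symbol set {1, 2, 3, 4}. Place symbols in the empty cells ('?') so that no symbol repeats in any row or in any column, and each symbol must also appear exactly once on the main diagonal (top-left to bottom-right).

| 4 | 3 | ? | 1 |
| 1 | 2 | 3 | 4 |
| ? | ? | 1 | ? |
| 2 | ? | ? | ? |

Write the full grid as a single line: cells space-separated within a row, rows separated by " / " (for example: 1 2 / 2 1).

4 3 2 1 / 1 2 3 4 / 3 4 1 2 / 2 1 4 3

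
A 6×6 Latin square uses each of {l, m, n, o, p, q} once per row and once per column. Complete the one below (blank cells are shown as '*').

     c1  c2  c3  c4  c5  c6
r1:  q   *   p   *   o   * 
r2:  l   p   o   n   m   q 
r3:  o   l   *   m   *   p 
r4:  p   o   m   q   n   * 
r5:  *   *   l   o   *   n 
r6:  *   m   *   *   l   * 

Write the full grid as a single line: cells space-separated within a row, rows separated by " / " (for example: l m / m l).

q n p l o m / l p o n m q / o l n m q p / p o m q n l / m q l o p n / n m q p l o

(r1,c2) = n
(r1,c4) = l
(r1,c6) = m
(r3,c5) = q
(r4,c6) = l
(r5,c1) = m
(r5,c2) = q
(r5,c5) = p
(r6,c1) = n
(r6,c3) = q
(r6,c4) = p
(r6,c6) = o
(r3,c3) = n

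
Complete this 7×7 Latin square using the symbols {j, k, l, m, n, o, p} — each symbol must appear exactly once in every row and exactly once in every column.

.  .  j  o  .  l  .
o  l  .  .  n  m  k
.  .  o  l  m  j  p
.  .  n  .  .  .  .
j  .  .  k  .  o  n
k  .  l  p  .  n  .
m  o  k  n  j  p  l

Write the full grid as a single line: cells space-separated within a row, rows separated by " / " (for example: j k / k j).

p n j o k l m / o l p j n m k / n k o l m j p / l j n m p k o / j p m k l o n / k m l p o n j / m o k n j p l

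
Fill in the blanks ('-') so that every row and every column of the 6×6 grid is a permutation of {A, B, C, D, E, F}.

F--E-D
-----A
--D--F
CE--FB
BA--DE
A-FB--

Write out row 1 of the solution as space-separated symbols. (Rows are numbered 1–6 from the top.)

(r3,c1): row 3 has {D,F}; column 1 has {A,B,C,F}, so it must be E.
(r4,c3): row 4 has {B,C,E,F}; column 3 has {D,F}, so it must be A.
(r4,c4): row 4 has {A,B,C,E,F}; column 4 has {B,E}, so it must be D.
(r5,c3): row 5 has {A,B,D,E}; column 3 has {A,D,F}, so it must be C.
(r5,c4): row 5 has {A,B,C,D,E}; column 4 has {B,D,E}, so it must be F.
(r6,c6): row 6 has {A,B,F}; column 6 has {A,B,D,E,F}, so it must be C.
(r1,c3): row 1 has {D,E,F}; column 3 has {A,C,D,F}, so it must be B.
(r2,c1): row 2 has {A}; column 1 has {A,B,C,E,F}, so it must be D.
(r2,c3): row 2 has {A,D}; column 3 has {A,B,C,D,F}, so it must be E.
(r2,c4): row 2 has {A,D,E}; column 4 has {B,D,E,F}, so it must be C.
(r2,c5): row 2 has {A,C,D,E}; column 5 has {D,F}, so it must be B.
(r3,c4): row 3 has {D,E,F}; column 4 has {B,C,D,E,F}, so it must be A.
(r3,c5): row 3 has {A,D,E,F}; column 5 has {B,D,F}, so it must be C.
(r6,c2): row 6 has {A,B,C,F}; column 2 has {A,E}, so it must be D.
(r6,c5): row 6 has {A,B,C,D,F}; column 5 has {B,C,D,F}, so it must be E.
(r1,c2): row 1 has {B,D,E,F}; column 2 has {A,D,E}, so it must be C.
(r1,c5): row 1 has {B,C,D,E,F}; column 5 has {B,C,D,E,F}, so it must be A.

F C B E A D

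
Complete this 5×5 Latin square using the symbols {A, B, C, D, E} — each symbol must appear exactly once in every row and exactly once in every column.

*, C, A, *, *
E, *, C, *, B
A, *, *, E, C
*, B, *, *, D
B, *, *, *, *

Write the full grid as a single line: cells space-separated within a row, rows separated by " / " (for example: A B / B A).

D C A B E / E A C D B / A D B E C / C B E A D / B E D C A

(r1,c1) = D
(r1,c4) = B
(r1,c5) = E
(r3,c2) = D
(r3,c3) = B
(r4,c1) = C
(r4,c3) = E
(r4,c4) = A
(r5,c3) = D
(r5,c4) = C
(r5,c5) = A
(r2,c2) = A
(r2,c4) = D
(r5,c2) = E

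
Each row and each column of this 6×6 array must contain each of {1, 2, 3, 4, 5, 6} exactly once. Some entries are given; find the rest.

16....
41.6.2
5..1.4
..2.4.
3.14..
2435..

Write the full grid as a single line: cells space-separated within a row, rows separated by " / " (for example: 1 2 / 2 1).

1 6 4 2 5 3 / 4 1 5 6 3 2 / 5 3 6 1 2 4 / 6 5 2 3 4 1 / 3 2 1 4 6 5 / 2 4 3 5 1 6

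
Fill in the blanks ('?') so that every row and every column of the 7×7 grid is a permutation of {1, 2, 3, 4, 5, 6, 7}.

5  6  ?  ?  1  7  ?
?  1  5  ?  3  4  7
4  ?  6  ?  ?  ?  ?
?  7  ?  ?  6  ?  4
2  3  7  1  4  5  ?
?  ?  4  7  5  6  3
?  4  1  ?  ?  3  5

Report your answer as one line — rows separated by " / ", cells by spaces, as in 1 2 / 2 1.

5 6 3 4 1 7 2 / 6 1 5 2 3 4 7 / 4 5 6 3 7 2 1 / 3 7 2 5 6 1 4 / 2 3 7 1 4 5 6 / 1 2 4 7 5 6 3 / 7 4 1 6 2 3 5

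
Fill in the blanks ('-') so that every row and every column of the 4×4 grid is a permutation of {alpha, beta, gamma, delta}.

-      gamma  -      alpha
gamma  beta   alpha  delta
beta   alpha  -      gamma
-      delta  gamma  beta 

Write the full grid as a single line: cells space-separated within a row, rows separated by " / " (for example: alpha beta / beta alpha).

delta gamma beta alpha / gamma beta alpha delta / beta alpha delta gamma / alpha delta gamma beta

At row 1, column 1: row 1 has {alpha,gamma}; column 1 has {beta,gamma}; that leaves delta.
At row 1, column 3: row 1 has {alpha,gamma,delta}; column 3 has {alpha,gamma}; that leaves beta.
At row 3, column 3: row 3 has {alpha,beta,gamma}; column 3 has {alpha,beta,gamma}; that leaves delta.
At row 4, column 1: row 4 has {beta,gamma,delta}; column 1 has {beta,gamma,delta}; that leaves alpha.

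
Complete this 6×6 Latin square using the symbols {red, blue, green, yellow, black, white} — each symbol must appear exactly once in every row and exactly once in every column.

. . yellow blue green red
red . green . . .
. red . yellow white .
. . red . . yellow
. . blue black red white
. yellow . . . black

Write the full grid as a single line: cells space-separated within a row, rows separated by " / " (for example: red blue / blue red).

black white yellow blue green red / red black green white yellow blue / blue red black yellow white green / white blue red green black yellow / yellow green blue black red white / green yellow white red blue black

row 2 has {red,green}; column 4 has {blue,yellow,black} — only white is left for (r2,c4).
row 2 has {red,green,white}; column 6 has {red,yellow,black,white} — only blue is left for (r2,c6).
row 3 has {red,yellow,white}; column 3 has {red,blue,green,yellow} — only black is left for (r3,c3).
row 3 has {red,yellow,black,white}; column 6 has {red,blue,yellow,black,white} — only green is left for (r3,c6).
row 4 has {red,yellow}; column 4 has {blue,yellow,black,white} — only green is left for (r4,c4).
row 5 has {red,blue,black,white}; column 2 has {red,yellow} — only green is left for (r5,c2).
row 6 has {yellow,black}; column 3 has {red,blue,green,yellow,black} — only white is left for (r6,c3).
row 6 has {yellow,black,white}; column 4 has {blue,green,yellow,black,white} — only red is left for (r6,c4).
row 6 has {red,yellow,black,white}; column 5 has {red,green,white} — only blue is left for (r6,c5).
row 2 has {red,blue,green,white}; column 2 has {red,green,yellow} — only black is left for (r2,c2).
row 2 has {red,blue,green,black,white}; column 5 has {red,blue,green,white} — only yellow is left for (r2,c5).
row 3 has {red,green,yellow,black,white}; column 1 has {red} — only blue is left for (r3,c1).
row 4 has {red,green,yellow}; column 5 has {red,blue,green,yellow,white} — only black is left for (r4,c5).
row 5 has {red,blue,green,black,white}; column 1 has {red,blue} — only yellow is left for (r5,c1).
row 6 has {red,blue,yellow,black,white}; column 1 has {red,blue,yellow} — only green is left for (r6,c1).
row 1 has {red,blue,green,yellow}; column 2 has {red,green,yellow,black} — only white is left for (r1,c2).
row 4 has {red,green,yellow,black}; column 1 has {red,blue,green,yellow} — only white is left for (r4,c1).
row 4 has {red,green,yellow,black,white}; column 2 has {red,green,yellow,black,white} — only blue is left for (r4,c2).
row 1 has {red,blue,green,yellow,white}; column 1 has {red,blue,green,yellow,white} — only black is left for (r1,c1).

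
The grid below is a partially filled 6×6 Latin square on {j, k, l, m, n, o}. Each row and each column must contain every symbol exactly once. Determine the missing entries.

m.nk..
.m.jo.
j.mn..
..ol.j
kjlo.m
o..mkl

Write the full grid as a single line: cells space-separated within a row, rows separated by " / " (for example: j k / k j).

(r1,c6): row 1 has {k,m,n}; column 6 has {j,l,m}, so it must be o.
(r2,c3): row 2 has {j,m,o}; column 3 has {l,m,n,o}, so it must be k.
(r2,c6): row 2 has {j,k,m,o}; column 6 has {j,l,m,o}, so it must be n.
(r3,c5): row 3 has {j,m,n}; column 5 has {k,o}, so it must be l.
(r3,c6): row 3 has {j,l,m,n}; column 6 has {j,l,m,n,o}, so it must be k.
(r4,c1): row 4 has {j,l,o}; column 1 has {j,k,m,o}, so it must be n.
(r4,c2): row 4 has {j,l,n,o}; column 2 has {j,m}, so it must be k.
(r4,c5): row 4 has {j,k,l,n,o}; column 5 has {k,l,o}, so it must be m.
(r5,c5): row 5 has {j,k,l,m,o}; column 5 has {k,l,m,o}, so it must be n.
(r6,c2): row 6 has {k,l,m,o}; column 2 has {j,k,m}, so it must be n.
(r6,c3): row 6 has {k,l,m,n,o}; column 3 has {k,l,m,n,o}, so it must be j.
(r1,c2): row 1 has {k,m,n,o}; column 2 has {j,k,m,n}, so it must be l.
(r1,c5): row 1 has {k,l,m,n,o}; column 5 has {k,l,m,n,o}, so it must be j.
(r2,c1): row 2 has {j,k,m,n,o}; column 1 has {j,k,m,n,o}, so it must be l.
(r3,c2): row 3 has {j,k,l,m,n}; column 2 has {j,k,l,m,n}, so it must be o.

m l n k j o / l m k j o n / j o m n l k / n k o l m j / k j l o n m / o n j m k l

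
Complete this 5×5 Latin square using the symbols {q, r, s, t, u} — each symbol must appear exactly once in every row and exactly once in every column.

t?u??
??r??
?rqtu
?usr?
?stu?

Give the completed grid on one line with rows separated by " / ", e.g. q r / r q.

t q u s r / u t r q s / s r q t u / q u s r t / r s t u q

Cell (r1,c2): row 1 has {t,u}; column 2 has {r,s,u} → q.
Cell (r1,c4): row 1 has {q,t,u}; column 4 has {r,t,u} → s.
Cell (r1,c5): row 1 has {q,s,t,u}; column 5 has {u} → r.
Cell (r2,c2): row 2 has {r}; column 2 has {q,r,s,u} → t.
Cell (r2,c4): row 2 has {r,t}; column 4 has {r,s,t,u} → q.
Cell (r2,c5): row 2 has {q,r,t}; column 5 has {r,u} → s.
Cell (r3,c1): row 3 has {q,r,t,u}; column 1 has {t} → s.
Cell (r4,c1): row 4 has {r,s,u}; column 1 has {s,t} → q.
Cell (r4,c5): row 4 has {q,r,s,u}; column 5 has {r,s,u} → t.
Cell (r5,c1): row 5 has {s,t,u}; column 1 has {q,s,t} → r.
Cell (r5,c5): row 5 has {r,s,t,u}; column 5 has {r,s,t,u} → q.
Cell (r2,c1): row 2 has {q,r,s,t}; column 1 has {q,r,s,t} → u.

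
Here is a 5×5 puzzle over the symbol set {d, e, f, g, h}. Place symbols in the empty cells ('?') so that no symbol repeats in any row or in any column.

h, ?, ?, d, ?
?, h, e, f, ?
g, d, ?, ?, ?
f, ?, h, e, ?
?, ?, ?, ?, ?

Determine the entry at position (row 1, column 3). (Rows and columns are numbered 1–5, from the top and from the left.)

g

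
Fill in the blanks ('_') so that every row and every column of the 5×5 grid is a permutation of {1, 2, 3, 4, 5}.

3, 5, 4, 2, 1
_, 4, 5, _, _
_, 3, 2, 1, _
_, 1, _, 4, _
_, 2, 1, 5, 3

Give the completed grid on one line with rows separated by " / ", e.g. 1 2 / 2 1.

(r2,c4) = 3
(r2,c5) = 2
(r4,c3) = 3
(r4,c5) = 5
(r5,c1) = 4
(r2,c1) = 1
(r3,c1) = 5
(r3,c5) = 4
(r4,c1) = 2

3 5 4 2 1 / 1 4 5 3 2 / 5 3 2 1 4 / 2 1 3 4 5 / 4 2 1 5 3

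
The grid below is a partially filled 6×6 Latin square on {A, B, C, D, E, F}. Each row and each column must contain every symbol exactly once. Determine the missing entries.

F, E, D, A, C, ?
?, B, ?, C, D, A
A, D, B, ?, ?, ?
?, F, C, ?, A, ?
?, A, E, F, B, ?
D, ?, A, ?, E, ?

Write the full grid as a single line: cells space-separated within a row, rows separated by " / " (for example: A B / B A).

Cell (r1,c6): row 1 has {A,C,D,E,F}; column 6 has {A} → B.
Cell (r2,c1): row 2 has {A,B,C,D}; column 1 has {A,D,F} → E.
Cell (r2,c3): row 2 has {A,B,C,D,E}; column 3 has {A,B,C,D,E} → F.
Cell (r3,c4): row 3 has {A,B,D}; column 4 has {A,C,F} → E.
Cell (r3,c5): row 3 has {A,B,D,E}; column 5 has {A,B,C,D,E} → F.
Cell (r3,c6): row 3 has {A,B,D,E,F}; column 6 has {A,B} → C.
Cell (r4,c1): row 4 has {A,C,F}; column 1 has {A,D,E,F} → B.
Cell (r4,c4): row 4 has {A,B,C,F}; column 4 has {A,C,E,F} → D.
Cell (r4,c6): row 4 has {A,B,C,D,F}; column 6 has {A,B,C} → E.
Cell (r5,c1): row 5 has {A,B,E,F}; column 1 has {A,B,D,E,F} → C.
Cell (r5,c6): row 5 has {A,B,C,E,F}; column 6 has {A,B,C,E} → D.
Cell (r6,c2): row 6 has {A,D,E}; column 2 has {A,B,D,E,F} → C.
Cell (r6,c4): row 6 has {A,C,D,E}; column 4 has {A,C,D,E,F} → B.
Cell (r6,c6): row 6 has {A,B,C,D,E}; column 6 has {A,B,C,D,E} → F.

F E D A C B / E B F C D A / A D B E F C / B F C D A E / C A E F B D / D C A B E F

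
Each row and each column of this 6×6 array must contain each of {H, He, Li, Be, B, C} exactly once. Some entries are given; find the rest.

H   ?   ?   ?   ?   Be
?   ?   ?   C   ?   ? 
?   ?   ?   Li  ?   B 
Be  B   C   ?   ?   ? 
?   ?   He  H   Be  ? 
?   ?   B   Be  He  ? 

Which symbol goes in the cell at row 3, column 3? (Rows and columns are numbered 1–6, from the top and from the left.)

Be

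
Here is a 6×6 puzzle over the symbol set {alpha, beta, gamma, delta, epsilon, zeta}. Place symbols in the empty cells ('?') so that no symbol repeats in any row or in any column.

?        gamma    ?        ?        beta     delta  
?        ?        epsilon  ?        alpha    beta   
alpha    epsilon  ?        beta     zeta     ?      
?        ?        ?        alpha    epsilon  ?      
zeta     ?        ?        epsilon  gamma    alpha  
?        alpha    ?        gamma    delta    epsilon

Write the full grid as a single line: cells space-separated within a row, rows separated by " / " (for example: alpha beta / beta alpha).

epsilon gamma alpha zeta beta delta / gamma zeta epsilon delta alpha beta / alpha epsilon delta beta zeta gamma / delta beta gamma alpha epsilon zeta / zeta delta beta epsilon gamma alpha / beta alpha zeta gamma delta epsilon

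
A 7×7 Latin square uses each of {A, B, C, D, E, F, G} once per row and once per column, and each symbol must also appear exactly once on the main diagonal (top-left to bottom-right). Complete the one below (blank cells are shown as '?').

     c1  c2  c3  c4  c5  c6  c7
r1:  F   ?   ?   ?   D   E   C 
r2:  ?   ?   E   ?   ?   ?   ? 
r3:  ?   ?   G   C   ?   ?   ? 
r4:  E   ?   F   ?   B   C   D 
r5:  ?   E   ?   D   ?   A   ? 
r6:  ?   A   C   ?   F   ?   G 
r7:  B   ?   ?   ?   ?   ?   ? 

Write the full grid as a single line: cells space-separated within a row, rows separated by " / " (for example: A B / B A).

(r4,c2) = G
(r4,c4) = A
(r5,c3) = B
(r5,c5) = C
(r5,c7) = F
(r6,c1) = D
(r6,c6) = B
(r7,c7) = E
(r1,c2) = B
(r1,c3) = A
(r1,c4) = G
(r2,c2) = D
(r3,c1) = A
(r3,c2) = F
(r3,c5) = E
(r3,c6) = D
(r3,c7) = B
(r5,c1) = G
(r6,c4) = E
(r7,c2) = C
(r7,c3) = D
(r7,c4) = F
(r7,c6) = G
(r2,c1) = C
(r2,c4) = B
(r2,c6) = F
(r2,c7) = A
(r7,c5) = A
(r2,c5) = G

F B A G D E C / C D E B G F A / A F G C E D B / E G F A B C D / G E B D C A F / D A C E F B G / B C D F A G E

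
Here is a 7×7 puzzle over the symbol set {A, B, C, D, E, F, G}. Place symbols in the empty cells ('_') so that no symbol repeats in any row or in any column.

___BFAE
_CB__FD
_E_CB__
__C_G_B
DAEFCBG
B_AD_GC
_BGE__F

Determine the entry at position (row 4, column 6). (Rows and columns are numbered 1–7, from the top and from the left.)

(r1,c3): row 1 has {A,B,E,F}; column 3 has {A,B,C,E,G}, so it must be D.
(r3,c3): row 3 has {B,C,E}; column 3 has {A,B,C,D,E,G}, so it must be F.
(r3,c6): row 3 has {B,C,E,F}; column 6 has {A,B,F,G}, so it must be D.
(r3,c7): row 3 has {B,C,D,E,F}; column 7 has {B,C,D,E,F,G}, so it must be A.
(r4,c4): row 4 has {B,C,G}; column 4 has {B,C,D,E,F}, so it must be A.
(r4,c6): row 4 has {A,B,C,G}; column 6 has {A,B,D,F,G}, so it must be E.

E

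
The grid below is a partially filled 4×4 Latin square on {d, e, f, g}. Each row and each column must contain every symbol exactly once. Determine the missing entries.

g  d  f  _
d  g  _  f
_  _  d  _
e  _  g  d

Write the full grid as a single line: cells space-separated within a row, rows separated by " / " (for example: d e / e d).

g d f e / d g e f / f e d g / e f g d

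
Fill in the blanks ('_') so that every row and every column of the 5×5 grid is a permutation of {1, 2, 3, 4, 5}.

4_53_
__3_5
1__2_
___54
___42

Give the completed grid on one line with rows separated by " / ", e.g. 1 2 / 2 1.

4 2 5 3 1 / 2 4 3 1 5 / 1 5 4 2 3 / 3 1 2 5 4 / 5 3 1 4 2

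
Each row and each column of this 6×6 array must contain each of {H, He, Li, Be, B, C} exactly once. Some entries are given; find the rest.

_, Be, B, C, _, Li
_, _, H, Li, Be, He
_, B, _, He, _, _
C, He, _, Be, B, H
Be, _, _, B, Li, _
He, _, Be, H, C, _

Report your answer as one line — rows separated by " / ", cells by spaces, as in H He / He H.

(r1,c1) = H
(r1,c5) = He
(r2,c1) = B
(r2,c2) = C
(r3,c1) = Li
(r3,c3) = C
(r3,c5) = H
(r3,c6) = Be
(r4,c3) = Li
(r5,c2) = H
(r5,c3) = He
(r5,c6) = C
(r6,c2) = Li
(r6,c6) = B

H Be B C He Li / B C H Li Be He / Li B C He H Be / C He Li Be B H / Be H He B Li C / He Li Be H C B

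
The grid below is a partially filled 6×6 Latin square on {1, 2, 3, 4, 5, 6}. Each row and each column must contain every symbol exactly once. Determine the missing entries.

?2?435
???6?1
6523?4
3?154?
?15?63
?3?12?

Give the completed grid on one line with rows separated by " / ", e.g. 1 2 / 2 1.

1 2 6 4 3 5 / 2 4 3 6 5 1 / 6 5 2 3 1 4 / 3 6 1 5 4 2 / 4 1 5 2 6 3 / 5 3 4 1 2 6

row 1 has {2,3,4,5}; column 1 has {3,6} — only 1 is left for (r1,c1).
row 1 has {1,2,3,4,5}; column 3 has {1,2,5} — only 6 is left for (r1,c3).
row 2 has {1,6}; column 2 has {1,2,3,5} — only 4 is left for (r2,c2).
row 2 has {1,4,6}; column 3 has {1,2,5,6} — only 3 is left for (r2,c3).
row 2 has {1,3,4,6}; column 5 has {2,3,4,6} — only 5 is left for (r2,c5).
row 3 has {2,3,4,5,6}; column 5 has {2,3,4,5,6} — only 1 is left for (r3,c5).
row 4 has {1,3,4,5}; column 2 has {1,2,3,4,5} — only 6 is left for (r4,c2).
row 4 has {1,3,4,5,6}; column 6 has {1,3,4,5} — only 2 is left for (r4,c6).
row 5 has {1,3,5,6}; column 4 has {1,3,4,5,6} — only 2 is left for (r5,c4).
row 6 has {1,2,3}; column 3 has {1,2,3,5,6} — only 4 is left for (r6,c3).
row 6 has {1,2,3,4}; column 6 has {1,2,3,4,5} — only 6 is left for (r6,c6).
row 2 has {1,3,4,5,6}; column 1 has {1,3,6} — only 2 is left for (r2,c1).
row 5 has {1,2,3,5,6}; column 1 has {1,2,3,6} — only 4 is left for (r5,c1).
row 6 has {1,2,3,4,6}; column 1 has {1,2,3,4,6} — only 5 is left for (r6,c1).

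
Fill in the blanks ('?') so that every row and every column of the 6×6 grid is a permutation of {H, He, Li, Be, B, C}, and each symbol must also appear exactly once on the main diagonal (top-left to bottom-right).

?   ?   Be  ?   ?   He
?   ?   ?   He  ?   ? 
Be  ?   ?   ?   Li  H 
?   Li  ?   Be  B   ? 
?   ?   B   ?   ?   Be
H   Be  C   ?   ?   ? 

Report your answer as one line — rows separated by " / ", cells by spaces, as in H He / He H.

B C Be Li H He / C H Li He Be B / Be B He C Li H / He Li H Be B C / Li He B H C Be / H Be C B He Li

(r3,c3) = He
(r4,c3) = H
(r4,c6) = C
(r6,c5) = He
(r2,c3) = Li
(r2,c6) = B
(r4,c1) = He
(r6,c6) = Li
(r2,c1) = C
(r2,c2) = H
(r2,c5) = Be
(r5,c1) = Li
(r5,c5) = C
(r6,c4) = B
(r1,c1) = B
(r1,c2) = C
(r1,c5) = H
(r3,c2) = B
(r3,c4) = C
(r5,c2) = He
(r5,c4) = H
(r1,c4) = Li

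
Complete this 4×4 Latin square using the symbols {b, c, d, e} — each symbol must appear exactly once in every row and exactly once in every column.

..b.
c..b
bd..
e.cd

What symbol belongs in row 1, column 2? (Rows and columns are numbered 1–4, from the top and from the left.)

c

At row 1, column 1: row 1 has {b}; column 1 has {b,c,e}; that leaves d.
At row 2, column 2: row 2 has {b,c}; column 2 has {d}; that leaves e.
At row 2, column 3: row 2 has {b,c,e}; column 3 has {b,c}; that leaves d.
At row 3, column 3: row 3 has {b,d}; column 3 has {b,c,d}; that leaves e.
At row 3, column 4: row 3 has {b,d,e}; column 4 has {b,d}; that leaves c.
At row 4, column 2: row 4 has {c,d,e}; column 2 has {d,e}; that leaves b.
At row 1, column 2: row 1 has {b,d}; column 2 has {b,d,e}; that leaves c.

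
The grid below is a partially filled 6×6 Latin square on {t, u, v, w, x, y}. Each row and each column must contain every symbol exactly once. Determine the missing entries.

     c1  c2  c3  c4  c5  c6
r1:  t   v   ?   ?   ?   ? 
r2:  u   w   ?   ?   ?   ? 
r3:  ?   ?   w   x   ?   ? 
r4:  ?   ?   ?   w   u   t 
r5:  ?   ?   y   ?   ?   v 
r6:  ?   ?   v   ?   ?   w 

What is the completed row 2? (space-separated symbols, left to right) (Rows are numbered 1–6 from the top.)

u w t v x y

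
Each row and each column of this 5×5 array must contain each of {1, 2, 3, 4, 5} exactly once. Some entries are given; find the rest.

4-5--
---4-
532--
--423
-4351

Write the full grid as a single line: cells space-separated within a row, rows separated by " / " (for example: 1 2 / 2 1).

4 1 5 3 2 / 3 2 1 4 5 / 5 3 2 1 4 / 1 5 4 2 3 / 2 4 3 5 1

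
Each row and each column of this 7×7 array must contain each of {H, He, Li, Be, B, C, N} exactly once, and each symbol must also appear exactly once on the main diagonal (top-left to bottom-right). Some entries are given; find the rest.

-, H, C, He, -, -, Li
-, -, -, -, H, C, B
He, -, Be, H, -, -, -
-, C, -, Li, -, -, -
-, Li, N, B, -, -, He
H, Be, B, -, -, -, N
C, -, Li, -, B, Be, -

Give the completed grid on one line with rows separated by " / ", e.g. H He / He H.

B H C He Be N Li / Li N He Be H C B / He B Be H N Li C / N C H Li He B Be / Be Li N B C H He / H Be B C Li He N / C He Li N B Be H

At row 2, column 3: row 2 has {H,B,C}; column 3 has {Li,Be,B,C,N}; that leaves He.
At row 3, column 7: row 3 has {H,He,Be}; column 7 has {He,Li,B,N}; that leaves C.
At row 4, column 3: row 4 has {Li,C}; column 3 has {He,Li,Be,B,C,N}; that leaves H.
At row 4, column 7: row 4 has {H,Li,C}; column 7 has {He,Li,B,C,N}; that leaves Be.
At row 5, column 1: row 5 has {He,Li,B,N}; column 1 has {H,He,C}; that leaves Be.
At row 5, column 5: row 5 has {He,Li,Be,B,N}; column 5 has {H,B}; the diagonal has {Li,Be}; that leaves C.
At row 5, column 6: row 5 has {He,Li,Be,B,C,N}; column 6 has {Be,C}; that leaves H.
At row 6, column 4: row 6 has {H,Be,B,N}; column 4 has {H,He,Li,B}; that leaves C.
At row 6, column 6: row 6 has {H,Be,B,C,N}; column 6 has {H,Be,C}; the diagonal has {Li,Be,C}; that leaves He.
At row 7, column 4: row 7 has {Li,Be,B,C}; column 4 has {H,He,Li,B,C}; that leaves N.
At row 7, column 7: row 7 has {Li,Be,B,C,N}; column 7 has {He,Li,Be,B,C,N}; the diagonal has {He,Li,Be,C}; that leaves H.
At row 2, column 2: row 2 has {H,He,B,C}; column 2 has {H,Li,Be,C}; the diagonal has {H,He,Li,Be,C}; that leaves N.
At row 2, column 4: row 2 has {H,He,B,C,N}; column 4 has {H,He,Li,B,C,N}; that leaves Be.
At row 3, column 2: row 3 has {H,He,Be,C}; column 2 has {H,Li,Be,C,N}; that leaves B.
At row 6, column 5: row 6 has {H,He,Be,B,C,N}; column 5 has {H,B,C}; that leaves Li.
At row 7, column 2: row 7 has {H,Li,Be,B,C,N}; column 2 has {H,Li,Be,B,C,N}; that leaves He.
At row 1, column 1: row 1 has {H,He,Li,C}; column 1 has {H,He,Be,C}; the diagonal has {H,He,Li,Be,C,N}; that leaves B.
At row 1, column 6: row 1 has {H,He,Li,B,C}; column 6 has {H,He,Be,C}; that leaves N.
At row 2, column 1: row 2 has {H,He,Be,B,C,N}; column 1 has {H,He,Be,B,C}; that leaves Li.
At row 3, column 5: row 3 has {H,He,Be,B,C}; column 5 has {H,Li,B,C}; that leaves N.
At row 3, column 6: row 3 has {H,He,Be,B,C,N}; column 6 has {H,He,Be,C,N}; that leaves Li.
At row 4, column 1: row 4 has {H,Li,Be,C}; column 1 has {H,He,Li,Be,B,C}; that leaves N.
At row 4, column 5: row 4 has {H,Li,Be,C,N}; column 5 has {H,Li,B,C,N}; that leaves He.
At row 4, column 6: row 4 has {H,He,Li,Be,C,N}; column 6 has {H,He,Li,Be,C,N}; that leaves B.
At row 1, column 5: row 1 has {H,He,Li,B,C,N}; column 5 has {H,He,Li,B,C,N}; that leaves Be.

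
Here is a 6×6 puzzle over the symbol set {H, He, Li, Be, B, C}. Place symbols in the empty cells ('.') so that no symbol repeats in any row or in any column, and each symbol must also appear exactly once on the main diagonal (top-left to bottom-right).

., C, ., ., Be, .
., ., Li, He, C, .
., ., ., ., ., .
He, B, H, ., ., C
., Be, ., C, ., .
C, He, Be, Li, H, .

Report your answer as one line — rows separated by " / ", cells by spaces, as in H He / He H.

Li C He B Be H / B H Li He C Be / Be Li C H B He / He B H Be Li C / H Be B C He Li / C He Be Li H B

(r2,c2) = H
(r3,c2) = Li
(r4,c4) = Be
(r4,c5) = Li
(r6,c6) = B
(r1,c1) = Li
(r2,c6) = Be
(r5,c5) = He
(r2,c1) = B
(r3,c3) = C
(r3,c5) = B
(r5,c1) = H
(r5,c3) = B
(r5,c6) = Li
(r1,c3) = He
(r1,c6) = H
(r3,c1) = Be
(r3,c4) = H
(r3,c6) = He
(r1,c4) = B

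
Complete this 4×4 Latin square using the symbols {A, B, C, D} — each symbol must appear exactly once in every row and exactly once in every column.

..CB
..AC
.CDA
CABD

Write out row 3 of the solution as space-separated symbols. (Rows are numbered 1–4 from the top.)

B C D A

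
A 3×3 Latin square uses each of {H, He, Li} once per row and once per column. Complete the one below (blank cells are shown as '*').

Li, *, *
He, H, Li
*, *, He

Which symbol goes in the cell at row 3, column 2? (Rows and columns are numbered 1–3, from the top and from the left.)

(r1,c2) = He
(r1,c3) = H
(r3,c1) = H
(r3,c2) = Li

Li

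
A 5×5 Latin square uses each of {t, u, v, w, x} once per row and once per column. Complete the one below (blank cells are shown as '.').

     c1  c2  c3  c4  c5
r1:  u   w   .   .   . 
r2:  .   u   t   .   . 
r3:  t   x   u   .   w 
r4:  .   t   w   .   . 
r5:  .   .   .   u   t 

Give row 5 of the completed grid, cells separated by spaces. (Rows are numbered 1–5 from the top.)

w v x u t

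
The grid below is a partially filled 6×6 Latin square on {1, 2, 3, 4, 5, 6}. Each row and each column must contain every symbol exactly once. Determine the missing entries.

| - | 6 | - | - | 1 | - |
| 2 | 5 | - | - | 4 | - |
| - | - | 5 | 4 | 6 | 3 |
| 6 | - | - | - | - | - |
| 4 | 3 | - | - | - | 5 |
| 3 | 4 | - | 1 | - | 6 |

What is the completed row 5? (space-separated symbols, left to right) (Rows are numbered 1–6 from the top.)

4 3 1 6 2 5

row 1 has {1,6}; column 1 has {2,3,4,6} — only 5 is left for (r1,c1).
row 2 has {2,4,5}; column 6 has {3,5,6} — only 1 is left for (r2,c6).
row 3 has {3,4,5,6}; column 1 has {2,3,4,5,6} — only 1 is left for (r3,c1).
row 3 has {1,3,4,5,6}; column 2 has {3,4,5,6} — only 2 is left for (r3,c2).
row 4 has {6}; column 2 has {2,3,4,5,6} — only 1 is left for (r4,c2).
row 5 has {3,4,5}; column 5 has {1,4,6} — only 2 is left for (r5,c5).
row 6 has {1,3,4,6}; column 3 has {5} — only 2 is left for (r6,c3).
row 6 has {1,2,3,4,6}; column 5 has {1,2,4,6} — only 5 is left for (r6,c5).
row 4 has {1,6}; column 5 has {1,2,4,5,6} — only 3 is left for (r4,c5).
row 5 has {2,3,4,5}; column 4 has {1,4} — only 6 is left for (r5,c4).
row 2 has {1,2,4,5}; column 4 has {1,4,6} — only 3 is left for (r2,c4).
row 4 has {1,3,6}; column 3 has {2,5} — only 4 is left for (r4,c3).
row 4 has {1,3,4,6}; column 6 has {1,3,5,6} — only 2 is left for (r4,c6).
row 5 has {2,3,4,5,6}; column 3 has {2,4,5} — only 1 is left for (r5,c3).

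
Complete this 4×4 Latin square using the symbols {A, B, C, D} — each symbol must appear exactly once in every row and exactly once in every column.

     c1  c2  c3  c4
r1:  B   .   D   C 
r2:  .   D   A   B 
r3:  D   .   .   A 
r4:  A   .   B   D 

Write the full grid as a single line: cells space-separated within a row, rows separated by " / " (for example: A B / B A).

row 1 has {B,C,D}; column 2 has {D} — only A is left for (r1,c2).
row 2 has {A,B,D}; column 1 has {A,B,D} — only C is left for (r2,c1).
row 3 has {A,D}; column 3 has {A,B,D} — only C is left for (r3,c3).
row 4 has {A,B,D}; column 2 has {A,D} — only C is left for (r4,c2).
row 3 has {A,C,D}; column 2 has {A,C,D} — only B is left for (r3,c2).

B A D C / C D A B / D B C A / A C B D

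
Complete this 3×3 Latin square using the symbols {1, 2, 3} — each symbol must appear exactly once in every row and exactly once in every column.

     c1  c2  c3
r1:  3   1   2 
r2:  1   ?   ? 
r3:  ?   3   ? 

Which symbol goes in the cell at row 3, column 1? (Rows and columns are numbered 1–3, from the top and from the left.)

2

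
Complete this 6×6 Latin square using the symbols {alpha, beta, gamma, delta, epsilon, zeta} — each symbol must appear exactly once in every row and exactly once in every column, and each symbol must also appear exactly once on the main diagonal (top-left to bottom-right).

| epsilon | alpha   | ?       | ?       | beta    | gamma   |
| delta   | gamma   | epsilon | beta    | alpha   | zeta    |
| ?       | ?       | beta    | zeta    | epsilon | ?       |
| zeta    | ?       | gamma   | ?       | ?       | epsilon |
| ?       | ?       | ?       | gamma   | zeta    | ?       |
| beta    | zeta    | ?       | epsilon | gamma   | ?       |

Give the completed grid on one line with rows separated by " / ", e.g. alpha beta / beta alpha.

epsilon alpha zeta delta beta gamma / delta gamma epsilon beta alpha zeta / gamma delta beta zeta epsilon alpha / zeta beta gamma alpha delta epsilon / alpha epsilon delta gamma zeta beta / beta zeta alpha epsilon gamma delta

At row 1, column 4: row 1 has {alpha,beta,gamma,epsilon}; column 4 has {beta,gamma,epsilon,zeta}; that leaves delta.
At row 3, column 2: row 3 has {beta,epsilon,zeta}; column 2 has {alpha,gamma,zeta}; that leaves delta.
At row 3, column 6: row 3 has {beta,delta,epsilon,zeta}; column 6 has {gamma,epsilon,zeta}; that leaves alpha.
At row 4, column 2: row 4 has {gamma,epsilon,zeta}; column 2 has {alpha,gamma,delta,zeta}; that leaves beta.
At row 4, column 4: row 4 has {beta,gamma,epsilon,zeta}; column 4 has {beta,gamma,delta,epsilon,zeta}; the diagonal has {beta,gamma,epsilon,zeta}; that leaves alpha.
At row 4, column 5: row 4 has {alpha,beta,gamma,epsilon,zeta}; column 5 has {alpha,beta,gamma,epsilon,zeta}; that leaves delta.
At row 5, column 1: row 5 has {gamma,zeta}; column 1 has {beta,delta,epsilon,zeta}; that leaves alpha.
At row 5, column 2: row 5 has {alpha,gamma,zeta}; column 2 has {alpha,beta,gamma,delta,zeta}; that leaves epsilon.
At row 5, column 3: row 5 has {alpha,gamma,epsilon,zeta}; column 3 has {beta,gamma,epsilon}; that leaves delta.
At row 5, column 6: row 5 has {alpha,gamma,delta,epsilon,zeta}; column 6 has {alpha,gamma,epsilon,zeta}; that leaves beta.
At row 6, column 3: row 6 has {beta,gamma,epsilon,zeta}; column 3 has {beta,gamma,delta,epsilon}; that leaves alpha.
At row 6, column 6: row 6 has {alpha,beta,gamma,epsilon,zeta}; column 6 has {alpha,beta,gamma,epsilon,zeta}; the diagonal has {alpha,beta,gamma,epsilon,zeta}; that leaves delta.
At row 1, column 3: row 1 has {alpha,beta,gamma,delta,epsilon}; column 3 has {alpha,beta,gamma,delta,epsilon}; that leaves zeta.
At row 3, column 1: row 3 has {alpha,beta,delta,epsilon,zeta}; column 1 has {alpha,beta,delta,epsilon,zeta}; that leaves gamma.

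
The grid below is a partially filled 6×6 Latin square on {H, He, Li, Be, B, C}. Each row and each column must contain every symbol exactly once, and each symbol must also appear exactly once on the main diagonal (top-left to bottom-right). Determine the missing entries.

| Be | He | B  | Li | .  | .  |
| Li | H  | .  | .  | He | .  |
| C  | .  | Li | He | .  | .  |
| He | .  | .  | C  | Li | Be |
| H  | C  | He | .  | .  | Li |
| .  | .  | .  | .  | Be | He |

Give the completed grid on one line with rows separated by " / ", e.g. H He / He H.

(r4,c2) = B
(r4,c3) = H
(r5,c5) = B
(r6,c1) = B
(r6,c2) = Li
(r6,c3) = C
(r6,c4) = H
(r2,c3) = Be
(r2,c4) = B
(r2,c6) = C
(r3,c2) = Be
(r3,c5) = H
(r3,c6) = B
(r5,c4) = Be
(r1,c5) = C
(r1,c6) = H

Be He B Li C H / Li H Be B He C / C Be Li He H B / He B H C Li Be / H C He Be B Li / B Li C H Be He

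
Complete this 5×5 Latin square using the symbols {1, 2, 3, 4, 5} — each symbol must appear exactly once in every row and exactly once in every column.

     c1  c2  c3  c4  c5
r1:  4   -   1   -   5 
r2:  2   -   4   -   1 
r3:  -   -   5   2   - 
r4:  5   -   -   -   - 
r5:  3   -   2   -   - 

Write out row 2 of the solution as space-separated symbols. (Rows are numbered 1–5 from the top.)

2 3 4 5 1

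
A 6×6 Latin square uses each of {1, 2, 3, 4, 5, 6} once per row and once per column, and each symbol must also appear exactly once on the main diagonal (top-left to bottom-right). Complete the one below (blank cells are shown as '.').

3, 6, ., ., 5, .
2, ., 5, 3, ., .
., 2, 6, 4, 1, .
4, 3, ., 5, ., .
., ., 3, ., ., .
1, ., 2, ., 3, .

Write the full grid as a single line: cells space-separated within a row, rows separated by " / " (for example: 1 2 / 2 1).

3 6 4 2 5 1 / 2 1 5 3 4 6 / 5 2 6 4 1 3 / 4 3 1 5 6 2 / 6 4 3 1 2 5 / 1 5 2 6 3 4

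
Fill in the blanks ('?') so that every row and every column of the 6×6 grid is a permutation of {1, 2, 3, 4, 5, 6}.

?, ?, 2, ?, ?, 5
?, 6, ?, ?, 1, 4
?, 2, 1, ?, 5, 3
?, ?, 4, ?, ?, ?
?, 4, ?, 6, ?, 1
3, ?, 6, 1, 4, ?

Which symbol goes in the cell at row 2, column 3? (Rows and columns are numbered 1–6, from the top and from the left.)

3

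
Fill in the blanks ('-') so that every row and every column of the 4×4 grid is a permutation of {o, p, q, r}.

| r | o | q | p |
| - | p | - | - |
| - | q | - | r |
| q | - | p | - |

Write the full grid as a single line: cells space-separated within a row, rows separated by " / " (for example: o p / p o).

r o q p / o p r q / p q o r / q r p o

(r2,c1) = o
(r2,c3) = r
(r2,c4) = q
(r3,c1) = p
(r3,c3) = o
(r4,c2) = r
(r4,c4) = o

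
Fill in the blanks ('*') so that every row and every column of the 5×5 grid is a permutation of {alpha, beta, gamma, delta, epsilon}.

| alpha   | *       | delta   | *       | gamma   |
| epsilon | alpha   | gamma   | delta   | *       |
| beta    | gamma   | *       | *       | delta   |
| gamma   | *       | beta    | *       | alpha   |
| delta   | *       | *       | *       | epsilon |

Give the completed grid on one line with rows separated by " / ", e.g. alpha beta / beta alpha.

(r2,c5): row 2 has {alpha,gamma,delta,epsilon}; column 5 has {alpha,gamma,delta,epsilon}, so it must be beta.
(r4,c4): row 4 has {alpha,beta,gamma}; column 4 has {delta}, so it must be epsilon.
(r5,c2): row 5 has {delta,epsilon}; column 2 has {alpha,gamma}, so it must be beta.
(r5,c3): row 5 has {beta,delta,epsilon}; column 3 has {beta,gamma,delta}, so it must be alpha.
(r5,c4): row 5 has {alpha,beta,delta,epsilon}; column 4 has {delta,epsilon}, so it must be gamma.
(r1,c2): row 1 has {alpha,gamma,delta}; column 2 has {alpha,beta,gamma}, so it must be epsilon.
(r1,c4): row 1 has {alpha,gamma,delta,epsilon}; column 4 has {gamma,delta,epsilon}, so it must be beta.
(r3,c3): row 3 has {beta,gamma,delta}; column 3 has {alpha,beta,gamma,delta}, so it must be epsilon.
(r3,c4): row 3 has {beta,gamma,delta,epsilon}; column 4 has {beta,gamma,delta,epsilon}, so it must be alpha.
(r4,c2): row 4 has {alpha,beta,gamma,epsilon}; column 2 has {alpha,beta,gamma,epsilon}, so it must be delta.

alpha epsilon delta beta gamma / epsilon alpha gamma delta beta / beta gamma epsilon alpha delta / gamma delta beta epsilon alpha / delta beta alpha gamma epsilon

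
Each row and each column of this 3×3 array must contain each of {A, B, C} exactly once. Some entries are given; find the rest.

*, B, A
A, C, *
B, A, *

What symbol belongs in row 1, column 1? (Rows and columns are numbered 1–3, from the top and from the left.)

row 1 has {A,B}; column 1 has {A,B} — only C is left for (r1,c1).

C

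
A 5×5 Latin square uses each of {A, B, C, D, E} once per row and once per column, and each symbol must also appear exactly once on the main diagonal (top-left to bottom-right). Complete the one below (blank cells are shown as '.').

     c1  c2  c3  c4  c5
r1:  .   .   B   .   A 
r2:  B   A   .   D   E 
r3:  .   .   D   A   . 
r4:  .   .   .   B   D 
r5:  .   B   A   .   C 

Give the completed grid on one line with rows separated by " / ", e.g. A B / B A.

E D B C A / B A C D E / C E D A B / A C E B D / D B A E C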